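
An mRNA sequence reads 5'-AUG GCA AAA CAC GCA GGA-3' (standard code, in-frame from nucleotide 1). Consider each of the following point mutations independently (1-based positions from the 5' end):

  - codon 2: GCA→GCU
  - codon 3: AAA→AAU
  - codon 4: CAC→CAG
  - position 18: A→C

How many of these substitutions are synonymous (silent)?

Codon 2: GCA (Ala) → GCU (Ala) — synonymous.
Codon 3: AAA (Lys) → AAU (Asn) — missense.
Codon 4: CAC (His) → CAG (Gln) — missense.
Codon 6: GGA (Gly) → GGC (Gly) — synonymous.
Synonymous: 2 of 4.

2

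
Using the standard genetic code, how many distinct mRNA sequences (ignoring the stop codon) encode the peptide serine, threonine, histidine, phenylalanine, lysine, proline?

768

Ser: 6 codons.
Thr: 4 codons.
His: 2 codons.
Phe: 2 codons.
Lys: 2 codons.
Pro: 4 codons.
6 × 4 × 2 × 2 × 2 × 4 = 768.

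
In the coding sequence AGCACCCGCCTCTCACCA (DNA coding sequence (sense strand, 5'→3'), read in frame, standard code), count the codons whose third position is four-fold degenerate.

5

Codon 1 AGC (Ser): third position 2-fold.
Codon 2 ACC (Thr): third position 4-fold.
Codon 3 CGC (Arg): third position 4-fold.
Codon 4 CTC (Leu): third position 4-fold.
Codon 5 TCA (Ser): third position 4-fold.
Codon 6 CCA (Pro): third position 4-fold.
Four-fold degenerate third positions: 5.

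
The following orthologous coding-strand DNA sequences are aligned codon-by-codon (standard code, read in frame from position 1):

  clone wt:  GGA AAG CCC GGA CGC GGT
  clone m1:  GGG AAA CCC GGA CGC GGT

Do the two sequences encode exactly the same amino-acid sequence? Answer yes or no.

Codon 1: GGA Gly / GGG Gly — synonymous.
Codon 2: AAG Lys / AAA Lys — synonymous.
Codon 3: CCC Pro / CCC Pro — identical.
Codon 4: GGA Gly / GGA Gly — identical.
Codon 5: CGC Arg / CGC Arg — identical.
Codon 6: GGT Gly / GGT Gly — identical.
Nonsynonymous differences: 0 → same protein.

yes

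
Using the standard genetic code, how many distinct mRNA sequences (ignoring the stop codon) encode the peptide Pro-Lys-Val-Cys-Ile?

Pro: 4 codons.
Lys: 2 codons.
Val: 4 codons.
Cys: 2 codons.
Ile: 3 codons.
4 × 2 × 4 × 2 × 3 = 192.

192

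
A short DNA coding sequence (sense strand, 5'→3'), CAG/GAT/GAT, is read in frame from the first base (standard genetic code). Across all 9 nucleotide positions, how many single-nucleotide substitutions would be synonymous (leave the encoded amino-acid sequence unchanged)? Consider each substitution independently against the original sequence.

3

Codon 1 (CAG, Gln): 1 synonymous substitution.
Codon 2 (GAT, Asp): 1 synonymous substitution.
Codon 3 (GAT, Asp): 1 synonymous substitution.
Total: 1 + 1 + 1 = 3.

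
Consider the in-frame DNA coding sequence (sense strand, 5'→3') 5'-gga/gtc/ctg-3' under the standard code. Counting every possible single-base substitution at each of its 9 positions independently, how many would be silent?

10

Codon 1 (GGA, Gly): 3 synonymous substitutions.
Codon 2 (GTC, Val): 3 synonymous substitutions.
Codon 3 (CTG, Leu): 4 synonymous substitutions.
Total: 3 + 3 + 4 = 10.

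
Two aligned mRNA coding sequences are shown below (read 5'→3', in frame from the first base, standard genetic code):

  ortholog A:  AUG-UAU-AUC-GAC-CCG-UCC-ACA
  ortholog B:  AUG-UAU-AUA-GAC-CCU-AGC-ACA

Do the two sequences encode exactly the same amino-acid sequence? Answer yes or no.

Codon 1: AUG Met / AUG Met — identical.
Codon 2: UAU Tyr / UAU Tyr — identical.
Codon 3: AUC Ile / AUA Ile — synonymous.
Codon 4: GAC Asp / GAC Asp — identical.
Codon 5: CCG Pro / CCU Pro — synonymous.
Codon 6: UCC Ser / AGC Ser — synonymous.
Codon 7: ACA Thr / ACA Thr — identical.
Nonsynonymous differences: 0 → same protein.

yes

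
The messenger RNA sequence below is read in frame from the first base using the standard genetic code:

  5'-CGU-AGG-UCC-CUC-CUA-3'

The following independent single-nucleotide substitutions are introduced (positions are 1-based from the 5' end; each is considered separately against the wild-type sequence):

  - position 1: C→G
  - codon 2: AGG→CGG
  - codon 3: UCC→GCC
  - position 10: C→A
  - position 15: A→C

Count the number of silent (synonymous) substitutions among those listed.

Codon 1: CGU (Arg) → GGU (Gly) — missense.
Codon 2: AGG (Arg) → CGG (Arg) — synonymous.
Codon 3: UCC (Ser) → GCC (Ala) — missense.
Codon 4: CUC (Leu) → AUC (Ile) — missense.
Codon 5: CUA (Leu) → CUC (Leu) — synonymous.
Synonymous: 2 of 5.

2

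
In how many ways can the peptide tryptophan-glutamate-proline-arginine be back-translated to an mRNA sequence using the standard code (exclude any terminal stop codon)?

Trp: 1 codon.
Glu: 2 codons.
Pro: 4 codons.
Arg: 6 codons.
1 × 2 × 4 × 6 = 48.

48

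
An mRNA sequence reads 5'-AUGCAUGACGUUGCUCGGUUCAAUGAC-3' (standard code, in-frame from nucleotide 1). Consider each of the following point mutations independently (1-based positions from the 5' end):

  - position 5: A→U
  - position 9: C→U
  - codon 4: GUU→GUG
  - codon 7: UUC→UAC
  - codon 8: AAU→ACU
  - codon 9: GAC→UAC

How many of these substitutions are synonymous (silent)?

2

Codon 2: CAU (His) → CUU (Leu) — missense.
Codon 3: GAC (Asp) → GAU (Asp) — synonymous.
Codon 4: GUU (Val) → GUG (Val) — synonymous.
Codon 7: UUC (Phe) → UAC (Tyr) — missense.
Codon 8: AAU (Asn) → ACU (Thr) — missense.
Codon 9: GAC (Asp) → UAC (Tyr) — missense.
Synonymous: 2 of 6.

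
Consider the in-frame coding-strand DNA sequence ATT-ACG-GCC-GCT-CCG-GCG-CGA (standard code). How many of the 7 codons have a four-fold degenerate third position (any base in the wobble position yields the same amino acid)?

6

Codon 1 ATT (Ile): third position 3-fold.
Codon 2 ACG (Thr): third position 4-fold.
Codon 3 GCC (Ala): third position 4-fold.
Codon 4 GCT (Ala): third position 4-fold.
Codon 5 CCG (Pro): third position 4-fold.
Codon 6 GCG (Ala): third position 4-fold.
Codon 7 CGA (Arg): third position 4-fold.
Four-fold degenerate third positions: 6.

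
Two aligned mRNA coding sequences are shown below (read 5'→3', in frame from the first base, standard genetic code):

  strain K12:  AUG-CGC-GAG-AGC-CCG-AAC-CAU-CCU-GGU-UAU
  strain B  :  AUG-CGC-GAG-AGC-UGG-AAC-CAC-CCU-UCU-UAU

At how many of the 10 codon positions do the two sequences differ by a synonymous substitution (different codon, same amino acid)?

1

Codon 1: AUG Met / AUG Met — identical.
Codon 2: CGC Arg / CGC Arg — identical.
Codon 3: GAG Glu / GAG Glu — identical.
Codon 4: AGC Ser / AGC Ser — identical.
Codon 5: CCG Pro / UGG Trp — nonsynonymous.
Codon 6: AAC Asn / AAC Asn — identical.
Codon 7: CAU His / CAC His — synonymous.
Codon 8: CCU Pro / CCU Pro — identical.
Codon 9: GGU Gly / UCU Ser — nonsynonymous.
Codon 10: UAU Tyr / UAU Tyr — identical.
Synonymous differences: 1.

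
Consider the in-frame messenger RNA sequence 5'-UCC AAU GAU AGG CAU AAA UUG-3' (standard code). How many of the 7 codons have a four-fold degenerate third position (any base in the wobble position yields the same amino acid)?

1

Codon 1 UCC (Ser): third position 4-fold.
Codon 2 AAU (Asn): third position 2-fold.
Codon 3 GAU (Asp): third position 2-fold.
Codon 4 AGG (Arg): third position 2-fold.
Codon 5 CAU (His): third position 2-fold.
Codon 6 AAA (Lys): third position 2-fold.
Codon 7 UUG (Leu): third position 2-fold.
Four-fold degenerate third positions: 1.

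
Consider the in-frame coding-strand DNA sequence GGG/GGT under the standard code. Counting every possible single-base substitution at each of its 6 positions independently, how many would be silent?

Codon 1 (GGG, Gly): 3 synonymous substitutions.
Codon 2 (GGT, Gly): 3 synonymous substitutions.
Total: 3 + 3 = 6.

6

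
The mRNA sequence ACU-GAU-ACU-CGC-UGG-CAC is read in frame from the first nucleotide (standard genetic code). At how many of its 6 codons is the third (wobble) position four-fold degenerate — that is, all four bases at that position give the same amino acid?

3

Codon 1 ACU (Thr): third position 4-fold.
Codon 2 GAU (Asp): third position 2-fold.
Codon 3 ACU (Thr): third position 4-fold.
Codon 4 CGC (Arg): third position 4-fold.
Codon 5 UGG (Trp): third position 1-fold.
Codon 6 CAC (His): third position 2-fold.
Four-fold degenerate third positions: 3.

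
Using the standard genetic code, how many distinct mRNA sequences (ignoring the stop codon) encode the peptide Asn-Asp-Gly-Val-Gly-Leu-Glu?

Asn: 2 codons.
Asp: 2 codons.
Gly: 4 codons.
Val: 4 codons.
Gly: 4 codons.
Leu: 6 codons.
Glu: 2 codons.
2 × 2 × 4 × 4 × 4 × 6 × 2 = 3072.

3072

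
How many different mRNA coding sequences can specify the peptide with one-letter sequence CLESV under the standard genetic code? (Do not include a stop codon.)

Cys: 2 codons.
Leu: 6 codons.
Glu: 2 codons.
Ser: 6 codons.
Val: 4 codons.
2 × 6 × 2 × 6 × 4 = 576.

576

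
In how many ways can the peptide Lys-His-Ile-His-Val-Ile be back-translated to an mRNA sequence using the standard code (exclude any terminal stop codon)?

288

Lys: 2 codons.
His: 2 codons.
Ile: 3 codons.
His: 2 codons.
Val: 4 codons.
Ile: 3 codons.
2 × 2 × 3 × 2 × 4 × 3 = 288.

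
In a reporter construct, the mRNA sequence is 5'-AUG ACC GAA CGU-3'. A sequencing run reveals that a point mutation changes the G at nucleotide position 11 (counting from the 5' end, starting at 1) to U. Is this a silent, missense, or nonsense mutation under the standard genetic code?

missense

Position 11 falls in codon 4: CGU → Arg.
After the substitution the codon is CUU → Leu.
Arg ≠ Leu, so this is a missense mutation.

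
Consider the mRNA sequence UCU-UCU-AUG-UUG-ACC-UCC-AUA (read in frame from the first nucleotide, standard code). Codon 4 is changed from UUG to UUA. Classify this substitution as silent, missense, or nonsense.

Position 12 falls in codon 4: UUG → Leu.
After the substitution the codon is UUA → Leu.
Both encode Leu, so the change is synonymous.

silent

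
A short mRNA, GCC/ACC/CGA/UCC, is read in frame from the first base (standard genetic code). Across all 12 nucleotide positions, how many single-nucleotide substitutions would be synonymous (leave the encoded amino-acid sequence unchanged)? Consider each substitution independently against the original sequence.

13

Codon 1 (GCC, Ala): 3 synonymous substitutions.
Codon 2 (ACC, Thr): 3 synonymous substitutions.
Codon 3 (CGA, Arg): 4 synonymous substitutions.
Codon 4 (UCC, Ser): 3 synonymous substitutions.
Total: 3 + 3 + 4 + 3 = 13.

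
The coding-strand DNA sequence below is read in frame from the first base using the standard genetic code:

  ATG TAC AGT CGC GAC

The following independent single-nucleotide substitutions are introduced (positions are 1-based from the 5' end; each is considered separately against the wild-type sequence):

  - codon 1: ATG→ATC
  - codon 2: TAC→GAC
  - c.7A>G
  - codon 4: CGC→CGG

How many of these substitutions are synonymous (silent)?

Codon 1: ATG (Met) → ATC (Ile) — missense.
Codon 2: TAC (Tyr) → GAC (Asp) — missense.
Codon 3: AGT (Ser) → GGT (Gly) — missense.
Codon 4: CGC (Arg) → CGG (Arg) — synonymous.
Synonymous: 1 of 4.

1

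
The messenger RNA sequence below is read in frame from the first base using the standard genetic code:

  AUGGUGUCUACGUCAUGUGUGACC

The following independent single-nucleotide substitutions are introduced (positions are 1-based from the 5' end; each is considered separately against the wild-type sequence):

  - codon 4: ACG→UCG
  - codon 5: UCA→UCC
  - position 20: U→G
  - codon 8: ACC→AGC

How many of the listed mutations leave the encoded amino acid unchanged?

Codon 4: ACG (Thr) → UCG (Ser) — missense.
Codon 5: UCA (Ser) → UCC (Ser) — synonymous.
Codon 7: GUG (Val) → GGG (Gly) — missense.
Codon 8: ACC (Thr) → AGC (Ser) — missense.
Synonymous: 1 of 4.

1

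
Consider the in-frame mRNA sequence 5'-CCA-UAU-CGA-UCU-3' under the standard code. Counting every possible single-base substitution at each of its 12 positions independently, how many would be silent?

11

Codon 1 (CCA, Pro): 3 synonymous substitutions.
Codon 2 (UAU, Tyr): 1 synonymous substitution.
Codon 3 (CGA, Arg): 4 synonymous substitutions.
Codon 4 (UCU, Ser): 3 synonymous substitutions.
Total: 3 + 1 + 4 + 3 = 11.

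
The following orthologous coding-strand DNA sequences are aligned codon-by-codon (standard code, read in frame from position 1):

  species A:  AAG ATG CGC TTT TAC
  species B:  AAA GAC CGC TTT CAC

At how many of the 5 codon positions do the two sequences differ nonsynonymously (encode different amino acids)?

2

Codon 1: AAG Lys / AAA Lys — synonymous.
Codon 2: ATG Met / GAC Asp — nonsynonymous.
Codon 3: CGC Arg / CGC Arg — identical.
Codon 4: TTT Phe / TTT Phe — identical.
Codon 5: TAC Tyr / CAC His — nonsynonymous.
Nonsynonymous differences: 2.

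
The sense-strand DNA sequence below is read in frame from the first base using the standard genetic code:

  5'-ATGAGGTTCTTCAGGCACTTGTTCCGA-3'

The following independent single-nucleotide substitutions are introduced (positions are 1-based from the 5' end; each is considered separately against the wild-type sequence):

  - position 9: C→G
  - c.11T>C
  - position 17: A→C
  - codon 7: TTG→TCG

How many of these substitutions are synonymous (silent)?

0

Codon 3: TTC (Phe) → TTG (Leu) — missense.
Codon 4: TTC (Phe) → TCC (Ser) — missense.
Codon 6: CAC (His) → CCC (Pro) — missense.
Codon 7: TTG (Leu) → TCG (Ser) — missense.
Synonymous: 0 of 4.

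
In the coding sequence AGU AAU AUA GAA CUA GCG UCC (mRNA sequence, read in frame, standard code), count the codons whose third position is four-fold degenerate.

3

Codon 1 AGU (Ser): third position 2-fold.
Codon 2 AAU (Asn): third position 2-fold.
Codon 3 AUA (Ile): third position 3-fold.
Codon 4 GAA (Glu): third position 2-fold.
Codon 5 CUA (Leu): third position 4-fold.
Codon 6 GCG (Ala): third position 4-fold.
Codon 7 UCC (Ser): third position 4-fold.
Four-fold degenerate third positions: 3.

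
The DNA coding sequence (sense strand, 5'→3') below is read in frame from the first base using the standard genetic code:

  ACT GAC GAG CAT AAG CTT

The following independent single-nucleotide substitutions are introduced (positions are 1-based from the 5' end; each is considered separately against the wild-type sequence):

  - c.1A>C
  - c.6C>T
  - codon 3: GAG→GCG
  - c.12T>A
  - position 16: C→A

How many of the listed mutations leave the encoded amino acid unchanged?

Codon 1: ACT (Thr) → CCT (Pro) — missense.
Codon 2: GAC (Asp) → GAT (Asp) — synonymous.
Codon 3: GAG (Glu) → GCG (Ala) — missense.
Codon 4: CAT (His) → CAA (Gln) — missense.
Codon 6: CTT (Leu) → ATT (Ile) — missense.
Synonymous: 1 of 5.

1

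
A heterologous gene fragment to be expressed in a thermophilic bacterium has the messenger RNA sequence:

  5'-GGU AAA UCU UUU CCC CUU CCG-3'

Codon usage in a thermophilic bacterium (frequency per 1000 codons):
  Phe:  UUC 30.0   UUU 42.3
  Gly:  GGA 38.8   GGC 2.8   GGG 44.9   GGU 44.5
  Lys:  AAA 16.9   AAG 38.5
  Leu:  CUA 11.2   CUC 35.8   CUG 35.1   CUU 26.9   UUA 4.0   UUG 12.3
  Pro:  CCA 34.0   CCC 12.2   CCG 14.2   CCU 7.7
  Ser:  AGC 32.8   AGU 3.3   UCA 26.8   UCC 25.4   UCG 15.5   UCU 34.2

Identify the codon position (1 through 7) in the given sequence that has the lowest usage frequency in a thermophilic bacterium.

5

Codon 1 GGU (Gly): 44.5 per 1000.
Codon 2 AAA (Lys): 16.9 per 1000.
Codon 3 UCU (Ser): 34.2 per 1000.
Codon 4 UUU (Phe): 42.3 per 1000.
Codon 5 CCC (Pro): 12.2 per 1000.
Codon 6 CUU (Leu): 26.9 per 1000.
Codon 7 CCG (Pro): 14.2 per 1000.
Lowest frequency is 12.2 at codon 5.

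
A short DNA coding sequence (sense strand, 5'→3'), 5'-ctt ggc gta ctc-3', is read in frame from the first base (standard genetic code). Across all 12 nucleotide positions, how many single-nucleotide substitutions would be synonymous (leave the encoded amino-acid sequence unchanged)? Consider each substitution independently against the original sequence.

12

Codon 1 (CTT, Leu): 3 synonymous substitutions.
Codon 2 (GGC, Gly): 3 synonymous substitutions.
Codon 3 (GTA, Val): 3 synonymous substitutions.
Codon 4 (CTC, Leu): 3 synonymous substitutions.
Total: 3 + 3 + 3 + 3 = 12.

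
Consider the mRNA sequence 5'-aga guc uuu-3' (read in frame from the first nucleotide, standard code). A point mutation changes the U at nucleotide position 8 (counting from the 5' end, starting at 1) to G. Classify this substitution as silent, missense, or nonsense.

Position 8 falls in codon 3: UUU → Phe.
After the substitution the codon is UGU → Cys.
Phe ≠ Cys, so this is a missense mutation.

missense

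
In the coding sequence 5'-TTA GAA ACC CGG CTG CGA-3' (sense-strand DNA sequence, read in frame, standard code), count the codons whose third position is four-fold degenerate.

Codon 1 TTA (Leu): third position 2-fold.
Codon 2 GAA (Glu): third position 2-fold.
Codon 3 ACC (Thr): third position 4-fold.
Codon 4 CGG (Arg): third position 4-fold.
Codon 5 CTG (Leu): third position 4-fold.
Codon 6 CGA (Arg): third position 4-fold.
Four-fold degenerate third positions: 4.

4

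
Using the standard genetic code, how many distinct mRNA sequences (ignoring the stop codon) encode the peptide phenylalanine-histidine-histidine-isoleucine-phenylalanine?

48

Phe: 2 codons.
His: 2 codons.
His: 2 codons.
Ile: 3 codons.
Phe: 2 codons.
2 × 2 × 2 × 3 × 2 = 48.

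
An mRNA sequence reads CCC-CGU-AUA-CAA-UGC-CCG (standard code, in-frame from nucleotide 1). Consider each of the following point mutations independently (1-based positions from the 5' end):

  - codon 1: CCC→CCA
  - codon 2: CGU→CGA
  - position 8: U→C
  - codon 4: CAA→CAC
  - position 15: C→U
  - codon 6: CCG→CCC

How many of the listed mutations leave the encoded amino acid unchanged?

4

Codon 1: CCC (Pro) → CCA (Pro) — synonymous.
Codon 2: CGU (Arg) → CGA (Arg) — synonymous.
Codon 3: AUA (Ile) → ACA (Thr) — missense.
Codon 4: CAA (Gln) → CAC (His) — missense.
Codon 5: UGC (Cys) → UGU (Cys) — synonymous.
Codon 6: CCG (Pro) → CCC (Pro) — synonymous.
Synonymous: 4 of 6.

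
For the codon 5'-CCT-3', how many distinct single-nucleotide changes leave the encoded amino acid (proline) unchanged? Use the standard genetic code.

Position 1: none → 0 synonymous.
Position 2: none → 0 synonymous.
Position 3: CCC, CCA, CCG → 3 synonymous.
Total: 0 + 0 + 3 = 3.

3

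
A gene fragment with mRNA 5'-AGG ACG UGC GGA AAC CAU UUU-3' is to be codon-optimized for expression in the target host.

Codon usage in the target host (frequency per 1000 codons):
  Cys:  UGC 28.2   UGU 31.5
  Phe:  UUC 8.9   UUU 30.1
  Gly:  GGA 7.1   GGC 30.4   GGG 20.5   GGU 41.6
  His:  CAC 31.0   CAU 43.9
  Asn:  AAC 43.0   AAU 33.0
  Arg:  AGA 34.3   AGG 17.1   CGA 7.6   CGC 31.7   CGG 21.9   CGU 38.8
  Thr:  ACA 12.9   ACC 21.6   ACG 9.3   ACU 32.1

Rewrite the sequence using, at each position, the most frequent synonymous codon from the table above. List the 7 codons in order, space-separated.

Codon 1 (Arg): best is CGU at 38.8.
Codon 2 (Thr): best is ACU at 32.1.
Codon 3 (Cys): best is UGU at 31.5.
Codon 4 (Gly): best is GGU at 41.6.
Codon 5 (Asn): best is AAC at 43.0.
Codon 6 (His): best is CAU at 43.9.
Codon 7 (Phe): best is UUU at 30.1.

CGU ACU UGU GGU AAC CAU UUU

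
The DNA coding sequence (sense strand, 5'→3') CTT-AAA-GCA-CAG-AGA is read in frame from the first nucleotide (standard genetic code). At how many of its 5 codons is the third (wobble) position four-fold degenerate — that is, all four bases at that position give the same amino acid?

Codon 1 CTT (Leu): third position 4-fold.
Codon 2 AAA (Lys): third position 2-fold.
Codon 3 GCA (Ala): third position 4-fold.
Codon 4 CAG (Gln): third position 2-fold.
Codon 5 AGA (Arg): third position 2-fold.
Four-fold degenerate third positions: 2.

2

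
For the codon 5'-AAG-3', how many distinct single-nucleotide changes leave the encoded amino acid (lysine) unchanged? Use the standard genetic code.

1

Position 1: none → 0 synonymous.
Position 2: none → 0 synonymous.
Position 3: AAA → 1 synonymous.
Total: 0 + 0 + 1 = 1.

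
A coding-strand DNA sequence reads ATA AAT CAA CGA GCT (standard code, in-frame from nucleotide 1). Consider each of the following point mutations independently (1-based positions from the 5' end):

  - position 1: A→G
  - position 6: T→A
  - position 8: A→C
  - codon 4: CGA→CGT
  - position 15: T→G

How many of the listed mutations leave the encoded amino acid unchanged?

2

Codon 1: ATA (Ile) → GTA (Val) — missense.
Codon 2: AAT (Asn) → AAA (Lys) — missense.
Codon 3: CAA (Gln) → CCA (Pro) — missense.
Codon 4: CGA (Arg) → CGT (Arg) — synonymous.
Codon 5: GCT (Ala) → GCG (Ala) — synonymous.
Synonymous: 2 of 5.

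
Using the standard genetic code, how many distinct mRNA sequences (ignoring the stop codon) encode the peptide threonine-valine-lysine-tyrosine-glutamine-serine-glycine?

3072

Thr: 4 codons.
Val: 4 codons.
Lys: 2 codons.
Tyr: 2 codons.
Gln: 2 codons.
Ser: 6 codons.
Gly: 4 codons.
4 × 4 × 2 × 2 × 2 × 6 × 4 = 3072.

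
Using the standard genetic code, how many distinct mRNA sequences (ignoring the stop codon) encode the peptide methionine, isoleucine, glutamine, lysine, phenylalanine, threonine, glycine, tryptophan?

384

Met: 1 codon.
Ile: 3 codons.
Gln: 2 codons.
Lys: 2 codons.
Phe: 2 codons.
Thr: 4 codons.
Gly: 4 codons.
Trp: 1 codon.
1 × 3 × 2 × 2 × 2 × 4 × 4 × 1 = 384.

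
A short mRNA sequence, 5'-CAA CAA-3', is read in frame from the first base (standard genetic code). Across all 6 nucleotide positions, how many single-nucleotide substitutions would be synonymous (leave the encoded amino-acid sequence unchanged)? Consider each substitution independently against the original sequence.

2

Codon 1 (CAA, Gln): 1 synonymous substitution.
Codon 2 (CAA, Gln): 1 synonymous substitution.
Total: 1 + 1 = 2.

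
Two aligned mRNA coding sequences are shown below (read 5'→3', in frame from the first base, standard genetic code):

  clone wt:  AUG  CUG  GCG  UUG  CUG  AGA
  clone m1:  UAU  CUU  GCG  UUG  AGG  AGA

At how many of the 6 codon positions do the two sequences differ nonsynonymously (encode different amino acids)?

2

Codon 1: AUG Met / UAU Tyr — nonsynonymous.
Codon 2: CUG Leu / CUU Leu — synonymous.
Codon 3: GCG Ala / GCG Ala — identical.
Codon 4: UUG Leu / UUG Leu — identical.
Codon 5: CUG Leu / AGG Arg — nonsynonymous.
Codon 6: AGA Arg / AGA Arg — identical.
Nonsynonymous differences: 2.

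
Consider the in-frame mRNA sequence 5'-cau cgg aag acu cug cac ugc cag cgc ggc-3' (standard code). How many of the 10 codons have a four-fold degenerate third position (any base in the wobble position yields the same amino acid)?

Codon 1 CAU (His): third position 2-fold.
Codon 2 CGG (Arg): third position 4-fold.
Codon 3 AAG (Lys): third position 2-fold.
Codon 4 ACU (Thr): third position 4-fold.
Codon 5 CUG (Leu): third position 4-fold.
Codon 6 CAC (His): third position 2-fold.
Codon 7 UGC (Cys): third position 2-fold.
Codon 8 CAG (Gln): third position 2-fold.
Codon 9 CGC (Arg): third position 4-fold.
Codon 10 GGC (Gly): third position 4-fold.
Four-fold degenerate third positions: 5.

5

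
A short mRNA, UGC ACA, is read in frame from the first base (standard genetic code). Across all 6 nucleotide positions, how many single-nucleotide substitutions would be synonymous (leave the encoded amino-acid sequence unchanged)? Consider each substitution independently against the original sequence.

Codon 1 (UGC, Cys): 1 synonymous substitution.
Codon 2 (ACA, Thr): 3 synonymous substitutions.
Total: 1 + 3 = 4.

4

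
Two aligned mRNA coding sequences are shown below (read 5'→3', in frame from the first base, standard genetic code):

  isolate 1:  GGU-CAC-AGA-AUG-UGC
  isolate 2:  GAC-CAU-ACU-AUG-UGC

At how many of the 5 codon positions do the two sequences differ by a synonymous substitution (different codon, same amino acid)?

Codon 1: GGU Gly / GAC Asp — nonsynonymous.
Codon 2: CAC His / CAU His — synonymous.
Codon 3: AGA Arg / ACU Thr — nonsynonymous.
Codon 4: AUG Met / AUG Met — identical.
Codon 5: UGC Cys / UGC Cys — identical.
Synonymous differences: 1.

1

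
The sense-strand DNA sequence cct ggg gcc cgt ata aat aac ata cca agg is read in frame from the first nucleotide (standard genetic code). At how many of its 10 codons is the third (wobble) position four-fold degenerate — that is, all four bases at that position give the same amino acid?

Codon 1 CCT (Pro): third position 4-fold.
Codon 2 GGG (Gly): third position 4-fold.
Codon 3 GCC (Ala): third position 4-fold.
Codon 4 CGT (Arg): third position 4-fold.
Codon 5 ATA (Ile): third position 3-fold.
Codon 6 AAT (Asn): third position 2-fold.
Codon 7 AAC (Asn): third position 2-fold.
Codon 8 ATA (Ile): third position 3-fold.
Codon 9 CCA (Pro): third position 4-fold.
Codon 10 AGG (Arg): third position 2-fold.
Four-fold degenerate third positions: 5.

5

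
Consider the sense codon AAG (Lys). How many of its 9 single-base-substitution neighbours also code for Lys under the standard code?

Position 1: none → 0 synonymous.
Position 2: none → 0 synonymous.
Position 3: AAA → 1 synonymous.
Total: 0 + 0 + 1 = 1.

1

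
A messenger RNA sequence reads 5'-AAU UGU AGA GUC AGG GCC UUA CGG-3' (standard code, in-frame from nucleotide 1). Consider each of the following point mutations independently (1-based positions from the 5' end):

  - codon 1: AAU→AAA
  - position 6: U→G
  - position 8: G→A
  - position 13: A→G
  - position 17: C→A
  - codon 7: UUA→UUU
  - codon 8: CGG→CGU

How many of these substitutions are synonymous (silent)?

Codon 1: AAU (Asn) → AAA (Lys) — missense.
Codon 2: UGU (Cys) → UGG (Trp) — missense.
Codon 3: AGA (Arg) → AAA (Lys) — missense.
Codon 5: AGG (Arg) → GGG (Gly) — missense.
Codon 6: GCC (Ala) → GAC (Asp) — missense.
Codon 7: UUA (Leu) → UUU (Phe) — missense.
Codon 8: CGG (Arg) → CGU (Arg) — synonymous.
Synonymous: 1 of 7.

1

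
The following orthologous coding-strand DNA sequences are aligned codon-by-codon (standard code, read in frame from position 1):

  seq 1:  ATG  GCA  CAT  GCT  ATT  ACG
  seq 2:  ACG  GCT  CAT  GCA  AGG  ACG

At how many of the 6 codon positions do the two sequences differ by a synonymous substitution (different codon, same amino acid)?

2

Codon 1: ATG Met / ACG Thr — nonsynonymous.
Codon 2: GCA Ala / GCT Ala — synonymous.
Codon 3: CAT His / CAT His — identical.
Codon 4: GCT Ala / GCA Ala — synonymous.
Codon 5: ATT Ile / AGG Arg — nonsynonymous.
Codon 6: ACG Thr / ACG Thr — identical.
Synonymous differences: 2.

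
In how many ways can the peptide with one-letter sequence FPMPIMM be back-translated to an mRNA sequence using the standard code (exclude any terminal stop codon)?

Phe: 2 codons.
Pro: 4 codons.
Met: 1 codon.
Pro: 4 codons.
Ile: 3 codons.
Met: 1 codon.
Met: 1 codon.
2 × 4 × 1 × 4 × 3 × 1 × 1 = 96.

96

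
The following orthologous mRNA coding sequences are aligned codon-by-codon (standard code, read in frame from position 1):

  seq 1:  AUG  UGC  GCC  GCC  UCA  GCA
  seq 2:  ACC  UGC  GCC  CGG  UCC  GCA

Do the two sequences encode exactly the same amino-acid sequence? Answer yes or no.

Codon 1: AUG Met / ACC Thr — nonsynonymous.
Codon 2: UGC Cys / UGC Cys — identical.
Codon 3: GCC Ala / GCC Ala — identical.
Codon 4: GCC Ala / CGG Arg — nonsynonymous.
Codon 5: UCA Ser / UCC Ser — synonymous.
Codon 6: GCA Ala / GCA Ala — identical.
Nonsynonymous differences: 2 → different protein.

no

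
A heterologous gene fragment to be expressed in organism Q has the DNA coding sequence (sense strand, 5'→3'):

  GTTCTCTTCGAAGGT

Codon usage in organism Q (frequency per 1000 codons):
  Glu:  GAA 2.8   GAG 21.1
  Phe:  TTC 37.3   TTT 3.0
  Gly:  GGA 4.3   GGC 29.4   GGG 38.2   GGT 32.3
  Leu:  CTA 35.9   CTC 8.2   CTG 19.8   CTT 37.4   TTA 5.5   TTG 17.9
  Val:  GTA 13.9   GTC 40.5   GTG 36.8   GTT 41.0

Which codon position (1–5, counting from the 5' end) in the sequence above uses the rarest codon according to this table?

Codon 1 GTT (Val): 41.0 per 1000.
Codon 2 CTC (Leu): 8.2 per 1000.
Codon 3 TTC (Phe): 37.3 per 1000.
Codon 4 GAA (Glu): 2.8 per 1000.
Codon 5 GGT (Gly): 32.3 per 1000.
Lowest frequency is 2.8 at codon 4.

4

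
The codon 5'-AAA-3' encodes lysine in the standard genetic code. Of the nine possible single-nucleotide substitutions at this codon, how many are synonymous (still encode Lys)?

Position 1: none → 0 synonymous.
Position 2: none → 0 synonymous.
Position 3: AAG → 1 synonymous.
Total: 0 + 0 + 1 = 1.

1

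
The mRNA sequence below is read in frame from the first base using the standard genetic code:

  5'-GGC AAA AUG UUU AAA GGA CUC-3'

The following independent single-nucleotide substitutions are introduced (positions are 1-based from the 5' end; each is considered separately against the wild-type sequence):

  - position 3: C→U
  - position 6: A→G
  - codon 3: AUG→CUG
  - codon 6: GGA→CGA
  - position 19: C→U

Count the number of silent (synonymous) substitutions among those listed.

Codon 1: GGC (Gly) → GGU (Gly) — synonymous.
Codon 2: AAA (Lys) → AAG (Lys) — synonymous.
Codon 3: AUG (Met) → CUG (Leu) — missense.
Codon 6: GGA (Gly) → CGA (Arg) — missense.
Codon 7: CUC (Leu) → UUC (Phe) — missense.
Synonymous: 2 of 5.

2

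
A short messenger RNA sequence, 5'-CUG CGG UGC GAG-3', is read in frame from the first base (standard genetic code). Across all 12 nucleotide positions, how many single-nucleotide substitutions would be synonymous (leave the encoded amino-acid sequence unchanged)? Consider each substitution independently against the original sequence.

Codon 1 (CUG, Leu): 4 synonymous substitutions.
Codon 2 (CGG, Arg): 4 synonymous substitutions.
Codon 3 (UGC, Cys): 1 synonymous substitution.
Codon 4 (GAG, Glu): 1 synonymous substitution.
Total: 4 + 4 + 1 + 1 = 10.

10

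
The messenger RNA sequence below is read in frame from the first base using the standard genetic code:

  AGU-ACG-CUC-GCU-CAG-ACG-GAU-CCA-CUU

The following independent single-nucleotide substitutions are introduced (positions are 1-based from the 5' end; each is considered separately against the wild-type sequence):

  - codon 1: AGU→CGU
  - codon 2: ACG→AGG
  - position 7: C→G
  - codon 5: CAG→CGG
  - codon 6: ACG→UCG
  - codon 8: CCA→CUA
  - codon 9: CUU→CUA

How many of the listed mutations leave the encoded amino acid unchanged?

Codon 1: AGU (Ser) → CGU (Arg) — missense.
Codon 2: ACG (Thr) → AGG (Arg) — missense.
Codon 3: CUC (Leu) → GUC (Val) — missense.
Codon 5: CAG (Gln) → CGG (Arg) — missense.
Codon 6: ACG (Thr) → UCG (Ser) — missense.
Codon 8: CCA (Pro) → CUA (Leu) — missense.
Codon 9: CUU (Leu) → CUA (Leu) — synonymous.
Synonymous: 1 of 7.

1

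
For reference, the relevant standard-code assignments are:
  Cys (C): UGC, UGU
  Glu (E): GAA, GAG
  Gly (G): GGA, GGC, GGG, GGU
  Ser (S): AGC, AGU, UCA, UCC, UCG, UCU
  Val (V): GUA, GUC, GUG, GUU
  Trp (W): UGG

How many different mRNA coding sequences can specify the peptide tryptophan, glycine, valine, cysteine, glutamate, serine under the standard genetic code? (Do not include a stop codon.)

Trp: 1 codon.
Gly: 4 codons.
Val: 4 codons.
Cys: 2 codons.
Glu: 2 codons.
Ser: 6 codons.
1 × 4 × 4 × 2 × 2 × 6 = 384.

384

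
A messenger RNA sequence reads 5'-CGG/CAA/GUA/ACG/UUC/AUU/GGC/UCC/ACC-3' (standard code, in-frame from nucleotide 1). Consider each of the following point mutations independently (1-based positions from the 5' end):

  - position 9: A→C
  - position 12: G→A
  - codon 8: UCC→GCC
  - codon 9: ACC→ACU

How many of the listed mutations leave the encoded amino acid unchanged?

Codon 3: GUA (Val) → GUC (Val) — synonymous.
Codon 4: ACG (Thr) → ACA (Thr) — synonymous.
Codon 8: UCC (Ser) → GCC (Ala) — missense.
Codon 9: ACC (Thr) → ACU (Thr) — synonymous.
Synonymous: 3 of 4.

3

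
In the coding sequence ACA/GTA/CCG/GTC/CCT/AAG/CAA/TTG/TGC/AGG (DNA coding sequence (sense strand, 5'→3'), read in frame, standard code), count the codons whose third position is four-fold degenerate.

5

Codon 1 ACA (Thr): third position 4-fold.
Codon 2 GTA (Val): third position 4-fold.
Codon 3 CCG (Pro): third position 4-fold.
Codon 4 GTC (Val): third position 4-fold.
Codon 5 CCT (Pro): third position 4-fold.
Codon 6 AAG (Lys): third position 2-fold.
Codon 7 CAA (Gln): third position 2-fold.
Codon 8 TTG (Leu): third position 2-fold.
Codon 9 TGC (Cys): third position 2-fold.
Codon 10 AGG (Arg): third position 2-fold.
Four-fold degenerate third positions: 5.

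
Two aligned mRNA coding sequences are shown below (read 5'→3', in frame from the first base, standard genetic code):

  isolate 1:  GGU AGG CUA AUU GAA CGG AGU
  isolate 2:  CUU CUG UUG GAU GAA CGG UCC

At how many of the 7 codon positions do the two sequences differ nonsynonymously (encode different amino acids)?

Codon 1: GGU Gly / CUU Leu — nonsynonymous.
Codon 2: AGG Arg / CUG Leu — nonsynonymous.
Codon 3: CUA Leu / UUG Leu — synonymous.
Codon 4: AUU Ile / GAU Asp — nonsynonymous.
Codon 5: GAA Glu / GAA Glu — identical.
Codon 6: CGG Arg / CGG Arg — identical.
Codon 7: AGU Ser / UCC Ser — synonymous.
Nonsynonymous differences: 3.

3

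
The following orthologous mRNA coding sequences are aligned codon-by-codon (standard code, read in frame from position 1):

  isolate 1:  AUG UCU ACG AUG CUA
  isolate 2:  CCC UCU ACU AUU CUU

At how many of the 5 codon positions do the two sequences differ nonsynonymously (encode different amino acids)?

2

Codon 1: AUG Met / CCC Pro — nonsynonymous.
Codon 2: UCU Ser / UCU Ser — identical.
Codon 3: ACG Thr / ACU Thr — synonymous.
Codon 4: AUG Met / AUU Ile — nonsynonymous.
Codon 5: CUA Leu / CUU Leu — synonymous.
Nonsynonymous differences: 2.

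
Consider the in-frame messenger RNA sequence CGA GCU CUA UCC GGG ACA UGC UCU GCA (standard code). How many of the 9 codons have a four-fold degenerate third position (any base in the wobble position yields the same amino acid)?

Codon 1 CGA (Arg): third position 4-fold.
Codon 2 GCU (Ala): third position 4-fold.
Codon 3 CUA (Leu): third position 4-fold.
Codon 4 UCC (Ser): third position 4-fold.
Codon 5 GGG (Gly): third position 4-fold.
Codon 6 ACA (Thr): third position 4-fold.
Codon 7 UGC (Cys): third position 2-fold.
Codon 8 UCU (Ser): third position 4-fold.
Codon 9 GCA (Ala): third position 4-fold.
Four-fold degenerate third positions: 8.

8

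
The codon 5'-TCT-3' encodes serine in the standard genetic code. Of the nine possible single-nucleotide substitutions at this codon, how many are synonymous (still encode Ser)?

3

Position 1: none → 0 synonymous.
Position 2: none → 0 synonymous.
Position 3: TCC, TCA, TCG → 3 synonymous.
Total: 0 + 0 + 3 = 3.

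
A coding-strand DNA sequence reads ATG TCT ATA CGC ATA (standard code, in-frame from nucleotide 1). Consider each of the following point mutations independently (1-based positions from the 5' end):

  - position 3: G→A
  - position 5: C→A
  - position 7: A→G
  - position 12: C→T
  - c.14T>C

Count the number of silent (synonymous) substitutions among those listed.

1

Codon 1: ATG (Met) → ATA (Ile) — missense.
Codon 2: TCT (Ser) → TAT (Tyr) — missense.
Codon 3: ATA (Ile) → GTA (Val) — missense.
Codon 4: CGC (Arg) → CGT (Arg) — synonymous.
Codon 5: ATA (Ile) → ACA (Thr) — missense.
Synonymous: 1 of 5.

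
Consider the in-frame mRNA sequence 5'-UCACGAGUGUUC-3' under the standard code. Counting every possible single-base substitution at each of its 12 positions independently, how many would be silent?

Codon 1 (UCA, Ser): 3 synonymous substitutions.
Codon 2 (CGA, Arg): 4 synonymous substitutions.
Codon 3 (GUG, Val): 3 synonymous substitutions.
Codon 4 (UUC, Phe): 1 synonymous substitution.
Total: 3 + 4 + 3 + 1 = 11.

11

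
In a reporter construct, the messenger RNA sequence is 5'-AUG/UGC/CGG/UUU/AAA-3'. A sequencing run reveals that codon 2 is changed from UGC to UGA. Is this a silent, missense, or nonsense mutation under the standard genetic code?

Position 6 falls in codon 2: UGC → Cys.
After the substitution the codon is UGA → Stop.
The new codon is a stop codon, so this is a nonsense mutation.

nonsense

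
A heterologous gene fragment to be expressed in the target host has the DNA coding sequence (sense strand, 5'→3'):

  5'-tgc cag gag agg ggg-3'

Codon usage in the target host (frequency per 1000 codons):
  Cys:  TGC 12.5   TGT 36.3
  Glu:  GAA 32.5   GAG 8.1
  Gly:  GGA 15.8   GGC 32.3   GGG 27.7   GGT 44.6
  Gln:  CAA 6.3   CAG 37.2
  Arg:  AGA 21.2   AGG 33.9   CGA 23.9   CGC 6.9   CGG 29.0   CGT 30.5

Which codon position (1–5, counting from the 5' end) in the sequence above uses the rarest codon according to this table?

Codon 1 TGC (Cys): 12.5 per 1000.
Codon 2 CAG (Gln): 37.2 per 1000.
Codon 3 GAG (Glu): 8.1 per 1000.
Codon 4 AGG (Arg): 33.9 per 1000.
Codon 5 GGG (Gly): 27.7 per 1000.
Lowest frequency is 8.1 at codon 3.

3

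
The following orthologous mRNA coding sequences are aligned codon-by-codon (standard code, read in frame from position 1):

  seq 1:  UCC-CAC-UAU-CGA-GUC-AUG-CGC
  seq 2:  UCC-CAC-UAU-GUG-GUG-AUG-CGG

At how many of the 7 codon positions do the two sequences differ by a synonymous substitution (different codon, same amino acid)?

2

Codon 1: UCC Ser / UCC Ser — identical.
Codon 2: CAC His / CAC His — identical.
Codon 3: UAU Tyr / UAU Tyr — identical.
Codon 4: CGA Arg / GUG Val — nonsynonymous.
Codon 5: GUC Val / GUG Val — synonymous.
Codon 6: AUG Met / AUG Met — identical.
Codon 7: CGC Arg / CGG Arg — synonymous.
Synonymous differences: 2.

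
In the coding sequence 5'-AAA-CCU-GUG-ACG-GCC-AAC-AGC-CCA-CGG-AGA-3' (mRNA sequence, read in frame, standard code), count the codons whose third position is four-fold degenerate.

Codon 1 AAA (Lys): third position 2-fold.
Codon 2 CCU (Pro): third position 4-fold.
Codon 3 GUG (Val): third position 4-fold.
Codon 4 ACG (Thr): third position 4-fold.
Codon 5 GCC (Ala): third position 4-fold.
Codon 6 AAC (Asn): third position 2-fold.
Codon 7 AGC (Ser): third position 2-fold.
Codon 8 CCA (Pro): third position 4-fold.
Codon 9 CGG (Arg): third position 4-fold.
Codon 10 AGA (Arg): third position 2-fold.
Four-fold degenerate third positions: 6.

6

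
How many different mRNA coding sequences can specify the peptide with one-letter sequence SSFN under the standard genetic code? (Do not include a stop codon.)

Ser: 6 codons.
Ser: 6 codons.
Phe: 2 codons.
Asn: 2 codons.
6 × 6 × 2 × 2 = 144.

144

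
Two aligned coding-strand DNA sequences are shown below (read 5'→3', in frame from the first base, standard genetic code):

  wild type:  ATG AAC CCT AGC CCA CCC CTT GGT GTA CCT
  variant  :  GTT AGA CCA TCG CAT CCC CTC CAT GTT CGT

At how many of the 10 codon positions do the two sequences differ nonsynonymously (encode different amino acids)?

5

Codon 1: ATG Met / GTT Val — nonsynonymous.
Codon 2: AAC Asn / AGA Arg — nonsynonymous.
Codon 3: CCT Pro / CCA Pro — synonymous.
Codon 4: AGC Ser / TCG Ser — synonymous.
Codon 5: CCA Pro / CAT His — nonsynonymous.
Codon 6: CCC Pro / CCC Pro — identical.
Codon 7: CTT Leu / CTC Leu — synonymous.
Codon 8: GGT Gly / CAT His — nonsynonymous.
Codon 9: GTA Val / GTT Val — synonymous.
Codon 10: CCT Pro / CGT Arg — nonsynonymous.
Nonsynonymous differences: 5.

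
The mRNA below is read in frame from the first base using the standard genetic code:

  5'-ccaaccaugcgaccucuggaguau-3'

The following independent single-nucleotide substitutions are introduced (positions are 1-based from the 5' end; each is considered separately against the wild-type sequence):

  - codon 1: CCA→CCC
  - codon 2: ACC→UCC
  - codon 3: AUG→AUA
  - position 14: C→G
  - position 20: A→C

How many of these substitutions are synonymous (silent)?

1

Codon 1: CCA (Pro) → CCC (Pro) — synonymous.
Codon 2: ACC (Thr) → UCC (Ser) — missense.
Codon 3: AUG (Met) → AUA (Ile) — missense.
Codon 5: CCU (Pro) → CGU (Arg) — missense.
Codon 7: GAG (Glu) → GCG (Ala) — missense.
Synonymous: 1 of 5.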